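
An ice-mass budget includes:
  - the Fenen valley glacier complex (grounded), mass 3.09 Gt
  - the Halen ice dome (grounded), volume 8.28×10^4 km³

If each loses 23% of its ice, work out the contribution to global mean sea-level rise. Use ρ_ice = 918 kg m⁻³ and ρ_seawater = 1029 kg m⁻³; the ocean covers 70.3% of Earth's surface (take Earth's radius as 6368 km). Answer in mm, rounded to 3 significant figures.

≈ 47.4 mm

Fenen: 0.23 × 3.09 Gt = 7.107×10^11 kg; dividing by ρ_w = 1029 kg m⁻³ gives 6.907×10^8 m³ of water.
Halen: 0.23 × 8.28×10^4 km³ × (918/1029) = 1.699×10^4 km³ of water.
Total added water ≈ 1.699×10^13 m³ over 3.58×10^14 m² → Δh = 0.0474 m = 47.4 mm.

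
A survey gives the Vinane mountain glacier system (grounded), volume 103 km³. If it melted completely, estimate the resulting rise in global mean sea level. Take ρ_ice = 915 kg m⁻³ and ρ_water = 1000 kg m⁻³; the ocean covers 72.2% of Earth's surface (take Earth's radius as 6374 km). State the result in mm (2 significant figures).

Vinane: 103 km³ × (915/1000) = 94.25 km³ of water.
Spread over 3.69×10^14 m² of ocean, Δh = 9.424×10^10 / 3.69×10^14 = 2.56×10^-4 m = 0.26 mm.

≈ 0.26 mm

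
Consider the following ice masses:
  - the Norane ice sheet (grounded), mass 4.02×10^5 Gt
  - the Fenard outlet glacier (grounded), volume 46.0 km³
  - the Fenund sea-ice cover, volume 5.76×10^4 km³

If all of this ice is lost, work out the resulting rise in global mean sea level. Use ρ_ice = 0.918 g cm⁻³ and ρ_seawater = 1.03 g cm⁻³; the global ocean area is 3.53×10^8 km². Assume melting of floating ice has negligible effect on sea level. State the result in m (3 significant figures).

≈ 1.11 m

Norane: 4.02×10^5 Gt = 4.020×10^17 kg; dividing by ρ_w = 1.03 g cm⁻³ = 1030 kg m⁻³ gives 3.903×10^14 m³ of water.
Fenard: 46.0 km³ × (918/1030) = 41.00 km³ of water.
The Fenund sea-ice cover is floating and already displaces its own weight of water, so its melt adds essentially nothing to sea level.
Total added water ≈ 3.903×10^14 m³ over 3.53×10^14 m² → Δh = 1.11 m.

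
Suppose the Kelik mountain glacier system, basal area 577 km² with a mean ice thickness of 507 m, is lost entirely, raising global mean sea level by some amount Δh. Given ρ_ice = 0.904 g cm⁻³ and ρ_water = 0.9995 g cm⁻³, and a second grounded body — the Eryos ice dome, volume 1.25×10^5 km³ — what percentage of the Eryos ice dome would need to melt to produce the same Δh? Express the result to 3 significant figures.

Equal sea-level rise means equal mass of meltwater, i.e. equal mass of ice lost.
Ice mass of Kelik: 2.645×10^14 kg; ice mass of Eryos: 1.130×10^17 kg.
Fraction required = 2.645×10^14 / 1.130×10^17 = 2.34×10^-3 → 0.234 %.

≈ 0.234 %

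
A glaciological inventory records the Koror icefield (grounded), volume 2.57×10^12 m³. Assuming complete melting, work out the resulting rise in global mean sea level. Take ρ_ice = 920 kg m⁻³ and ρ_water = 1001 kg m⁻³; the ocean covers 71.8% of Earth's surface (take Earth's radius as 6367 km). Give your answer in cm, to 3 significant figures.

≈ 0.646 cm

Koror: 2.57×10^12 m³ × (920/1001) = 2.362×10^12 m³ of water.
Spread over 3.66×10^14 m² of ocean, Δh = 2.362×10^12 / 3.66×10^14 = 6.46×10^-3 m = 0.646 cm.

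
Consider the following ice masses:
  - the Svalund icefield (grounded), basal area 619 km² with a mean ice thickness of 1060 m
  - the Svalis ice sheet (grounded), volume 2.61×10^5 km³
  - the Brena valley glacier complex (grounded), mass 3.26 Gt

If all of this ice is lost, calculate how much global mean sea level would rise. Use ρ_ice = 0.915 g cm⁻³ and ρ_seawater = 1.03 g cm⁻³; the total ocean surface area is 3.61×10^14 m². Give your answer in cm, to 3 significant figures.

≈ 64.4 cm

Svalund: ice volume = 619 km² × 1060 m = 656.1 km³; 656.1 × (915/1030) = 582.9 km³ of water.
Svalis: 2.61×10^5 km³ × (915/1030) = 2.319×10^5 km³ of water.
Brena: 3.26 Gt = 3.260×10^12 kg; dividing by ρ_w = 1.03 g cm⁻³ = 1030 kg m⁻³ gives 3.165×10^9 m³ of water.
Total added water ≈ 2.324×10^14 m³ over 3.61×10^14 m² → Δh = 0.644 m = 64.4 cm.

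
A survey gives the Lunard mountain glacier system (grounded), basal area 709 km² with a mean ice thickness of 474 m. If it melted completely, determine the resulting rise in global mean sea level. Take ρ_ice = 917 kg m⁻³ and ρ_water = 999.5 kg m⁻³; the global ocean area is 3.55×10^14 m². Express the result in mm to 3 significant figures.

≈ 0.869 mm

Lunard: ice volume = 709 km² × 474 m = 336.1 km³; 336.1 × (917/999.5) = 308.3 km³ of water.
Spread over 3.55×10^14 m² of ocean, Δh = 3.083×10^11 / 3.55×10^14 = 8.69×10^-4 m = 0.869 mm.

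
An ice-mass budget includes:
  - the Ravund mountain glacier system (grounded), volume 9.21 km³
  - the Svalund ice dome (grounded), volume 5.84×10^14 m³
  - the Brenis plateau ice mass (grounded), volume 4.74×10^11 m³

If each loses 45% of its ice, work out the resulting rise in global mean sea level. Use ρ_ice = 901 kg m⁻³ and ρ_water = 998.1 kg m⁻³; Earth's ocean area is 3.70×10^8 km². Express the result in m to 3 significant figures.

Ravund: 0.45 × 9.21 km³ × (901/998.1) = 3.741 km³ of water.
Svalund: 0.45 × 5.84×10^14 m³ × (901/998.1) = 2.372×10^14 m³ of water.
Brenis: 0.45 × 4.74×10^11 m³ × (901/998.1) = 1.925×10^11 m³ of water.
Total added water ≈ 2.374×10^14 m³ over 3.70×10^14 m² → Δh = 0.642 m.

≈ 0.642 m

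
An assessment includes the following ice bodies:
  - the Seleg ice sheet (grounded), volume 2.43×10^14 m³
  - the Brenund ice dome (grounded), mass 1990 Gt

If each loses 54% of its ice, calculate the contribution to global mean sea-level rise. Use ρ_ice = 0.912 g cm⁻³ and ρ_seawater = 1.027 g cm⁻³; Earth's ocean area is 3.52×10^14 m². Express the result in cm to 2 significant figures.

Seleg: 0.54 × 2.43×10^14 m³ × (912/1027) = 1.165×10^14 m³ of water.
Brenund: 0.54 × 1990 Gt = 1.075×10^15 kg; dividing by ρ_w = 1.027 g cm⁻³ = 1027 kg m⁻³ gives 1.046×10^12 m³ of water.
Total added water ≈ 1.176×10^14 m³ over 3.52×10^14 m² → Δh = 0.334 m = 33 cm.

≈ 33 cm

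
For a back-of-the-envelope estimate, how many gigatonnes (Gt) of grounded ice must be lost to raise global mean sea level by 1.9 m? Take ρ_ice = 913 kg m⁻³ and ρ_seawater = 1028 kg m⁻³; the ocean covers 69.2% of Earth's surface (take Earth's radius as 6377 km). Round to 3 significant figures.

Required water volume = Δh × A = 1.9 m × 3.54×10^14 m² = 6.719×10^14 m³.
ρ_w = 1028 kg m⁻³, so the mass of water = 6.719×10^14 m³ × 1028 kg m⁻³ = 6.907×10^17 kg = 6.91×10^5 Gt (and the same mass of ice, by conservation).

≈ 6.91×10^5 Gt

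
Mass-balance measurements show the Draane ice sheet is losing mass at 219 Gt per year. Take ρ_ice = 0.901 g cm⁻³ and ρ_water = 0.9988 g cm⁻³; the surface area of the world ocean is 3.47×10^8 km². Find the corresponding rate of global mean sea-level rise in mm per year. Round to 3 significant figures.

≈ 0.632 mm/yr

ρ_w = 0.9988 g cm⁻³ = 998.8 kg m⁻³. Annual water volume added = 219 Gt / ρ_w = 2.190×10^14 kg / 998.8 kg m⁻³ = 2.193×10^11 m³.
Δh per year = 2.193×10^11 / 3.47×10^14 = 6.32×10^-4 m = 0.632 mm.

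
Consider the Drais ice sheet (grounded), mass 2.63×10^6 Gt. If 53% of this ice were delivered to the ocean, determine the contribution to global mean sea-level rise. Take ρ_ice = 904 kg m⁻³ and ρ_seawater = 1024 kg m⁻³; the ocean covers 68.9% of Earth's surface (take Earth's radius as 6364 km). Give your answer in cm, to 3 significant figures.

Drais: 0.53 × 2.63×10^6 Gt = 1.394×10^18 kg; dividing by ρ_w = 1024 kg m⁻³ gives 1.361×10^15 m³ of water.
Spread over 3.51×10^14 m² of ocean, Δh = 1.361×10^15 / 3.51×10^14 = 3.88 m = 388 cm.

≈ 388 cm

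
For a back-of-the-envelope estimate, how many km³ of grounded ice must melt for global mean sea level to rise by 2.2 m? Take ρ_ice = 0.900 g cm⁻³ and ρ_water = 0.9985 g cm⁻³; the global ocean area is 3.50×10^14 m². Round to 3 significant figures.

Required water volume = Δh × A = 2.2 m × 3.50×10^14 m² = 7.700×10^14 m³ = 7.700×10^5 km³.
Ice volume = water volume × ρ_w/ρ_ice = 7.700×10^5 × 998.5/900 = 8.54×10^5 km³.

≈ 8.54×10^5 km³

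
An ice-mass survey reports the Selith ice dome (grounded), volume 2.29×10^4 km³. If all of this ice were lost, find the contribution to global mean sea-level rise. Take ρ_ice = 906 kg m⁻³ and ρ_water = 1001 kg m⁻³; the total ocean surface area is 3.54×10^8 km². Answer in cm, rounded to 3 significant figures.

≈ 5.85 cm

Selith: 2.29×10^4 km³ × (906/1001) = 2.073×10^4 km³ of water.
Spread over 3.54×10^14 m² of ocean, Δh = 2.073×10^13 / 3.54×10^14 = 0.0585 m = 5.85 cm.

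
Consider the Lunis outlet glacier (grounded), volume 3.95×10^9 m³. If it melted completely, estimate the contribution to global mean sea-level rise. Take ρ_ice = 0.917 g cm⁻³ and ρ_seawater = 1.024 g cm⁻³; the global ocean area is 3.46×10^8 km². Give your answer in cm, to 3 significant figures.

Lunis: 3.95×10^9 m³ × (917/1024) = 3.537×10^9 m³ of water.
Spread over 3.46×10^14 m² of ocean, Δh = 3.537×10^9 / 3.46×10^14 = 1.02×10^-5 m = 1.02×10^-3 cm.

≈ 1.02×10^-3 cm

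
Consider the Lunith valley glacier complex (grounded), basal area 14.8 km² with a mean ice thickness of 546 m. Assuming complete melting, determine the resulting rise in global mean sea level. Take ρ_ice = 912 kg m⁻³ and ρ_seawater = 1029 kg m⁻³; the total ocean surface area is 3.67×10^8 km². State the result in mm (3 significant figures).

≈ 0.0195 mm

Lunith: ice volume = 14.8 km² × 546 m = 8.081 km³; 8.081 × (912/1029) = 7.162 km³ of water.
Spread over 3.67×10^14 m² of ocean, Δh = 7.162×10^9 / 3.67×10^14 = 1.95×10^-5 m = 0.0195 mm.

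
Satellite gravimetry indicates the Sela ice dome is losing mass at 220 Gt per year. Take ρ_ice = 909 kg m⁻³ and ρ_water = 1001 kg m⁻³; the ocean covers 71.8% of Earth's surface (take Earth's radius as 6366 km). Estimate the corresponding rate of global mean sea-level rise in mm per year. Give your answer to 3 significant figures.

≈ 0.601 mm/yr

ρ_w = 1001 kg m⁻³. Annual water volume added = 220 Gt / ρ_w = 2.200×10^14 kg / 1001 kg m⁻³ = 2.198×10^11 m³.
Δh per year = 2.198×10^11 / 3.66×10^14 = 6.01×10^-4 m = 0.601 mm.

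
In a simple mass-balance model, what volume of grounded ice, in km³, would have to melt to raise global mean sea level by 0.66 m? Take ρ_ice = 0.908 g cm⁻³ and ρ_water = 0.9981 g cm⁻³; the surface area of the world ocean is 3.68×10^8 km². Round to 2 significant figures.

Required water volume = Δh × A = 0.66 m × 3.68×10^14 m² = 2.429×10^14 m³ = 2.429×10^5 km³.
Ice volume = water volume × ρ_w/ρ_ice = 2.429×10^5 × 998.1/908 = 2.7×10^5 km³.

≈ 2.7×10^5 km³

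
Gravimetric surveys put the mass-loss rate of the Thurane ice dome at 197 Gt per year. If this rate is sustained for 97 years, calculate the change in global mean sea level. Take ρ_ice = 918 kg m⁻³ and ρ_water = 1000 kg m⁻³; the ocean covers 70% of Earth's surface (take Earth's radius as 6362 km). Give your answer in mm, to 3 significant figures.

≈ 53.7 mm

Total mass lost = 197 Gt/yr × 97 yr = 1.911×10^4 Gt = 1.911×10^16 kg.
ρ_w = 1000 kg m⁻³, so water volume = 1.911×10^16 / 1000 = 1.911×10^13 m³.
Δh = 1.911×10^13 / 3.56×10^14 = 0.0537 m = 53.7 mm.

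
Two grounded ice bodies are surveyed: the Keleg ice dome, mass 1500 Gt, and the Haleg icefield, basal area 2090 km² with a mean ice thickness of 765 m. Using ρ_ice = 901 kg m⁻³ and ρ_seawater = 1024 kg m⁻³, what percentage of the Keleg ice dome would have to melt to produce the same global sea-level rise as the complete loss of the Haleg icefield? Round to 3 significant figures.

Equal sea-level rise means equal mass of meltwater, i.e. equal mass of ice lost.
Ice mass of Haleg: 1.441×10^15 kg; ice mass of Keleg: 1.500×10^15 kg.
Fraction required = 1.441×10^15 / 1.500×10^15 = 0.960 → 96.0 %.

≈ 96.0 %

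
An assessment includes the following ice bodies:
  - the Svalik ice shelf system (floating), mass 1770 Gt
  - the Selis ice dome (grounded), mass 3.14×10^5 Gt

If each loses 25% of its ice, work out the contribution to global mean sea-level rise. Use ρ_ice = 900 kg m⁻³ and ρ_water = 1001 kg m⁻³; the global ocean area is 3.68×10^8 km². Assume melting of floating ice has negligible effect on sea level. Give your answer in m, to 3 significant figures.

The Svalik ice shelf system is floating and already displaces its own weight of water, so its melt adds essentially nothing to sea level.
Selis: 0.25 × 3.14×10^5 Gt = 7.850×10^16 kg; dividing by ρ_w = 1001 kg m⁻³ gives 7.842×10^13 m³ of water.
Total added water ≈ 7.842×10^13 m³ over 3.68×10^14 m² → Δh = 0.213 m.

≈ 0.213 m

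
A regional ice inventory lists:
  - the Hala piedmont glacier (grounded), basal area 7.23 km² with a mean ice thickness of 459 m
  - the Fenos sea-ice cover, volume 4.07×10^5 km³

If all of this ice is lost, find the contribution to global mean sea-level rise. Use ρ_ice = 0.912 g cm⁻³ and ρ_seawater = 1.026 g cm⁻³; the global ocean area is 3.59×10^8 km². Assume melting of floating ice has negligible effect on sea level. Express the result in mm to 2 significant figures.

≈ 8.2×10^-3 mm

Hala: ice volume = 7.23 km² × 459 m = 3.319 km³; 3.319 × (912/1026) = 2.950 km³ of water.
The Fenos sea-ice cover is floating and already displaces its own weight of water, so its melt adds essentially nothing to sea level.
Total added water ≈ 2.950×10^9 m³ over 3.59×10^14 m² → Δh = 8.22×10^-6 m = 8.2×10^-3 mm.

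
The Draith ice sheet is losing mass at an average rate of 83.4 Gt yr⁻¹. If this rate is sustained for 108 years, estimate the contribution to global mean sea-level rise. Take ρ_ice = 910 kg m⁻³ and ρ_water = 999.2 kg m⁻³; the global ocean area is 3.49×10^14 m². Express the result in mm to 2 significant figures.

Total mass lost = 83.4 Gt/yr × 108 yr = 9007 Gt = 9.007×10^15 kg.
ρ_w = 999.2 kg m⁻³, so water volume = 9.007×10^15 / 999.2 = 9.014×10^12 m³.
Δh = 9.014×10^12 / 3.49×10^14 = 0.0258 m = 26 mm.

≈ 26 mm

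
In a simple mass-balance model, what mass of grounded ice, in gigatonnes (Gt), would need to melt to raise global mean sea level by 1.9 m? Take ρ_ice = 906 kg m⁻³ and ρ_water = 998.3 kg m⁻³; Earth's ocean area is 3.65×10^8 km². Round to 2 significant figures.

Required water volume = Δh × A = 1.9 m × 3.65×10^14 m² = 6.935×10^14 m³.
ρ_w = 998.3 kg m⁻³, so the mass of water = 6.935×10^14 m³ × 998.3 kg m⁻³ = 6.923×10^17 kg = 6.9×10^5 Gt (and the same mass of ice, by conservation).

≈ 6.9×10^5 Gt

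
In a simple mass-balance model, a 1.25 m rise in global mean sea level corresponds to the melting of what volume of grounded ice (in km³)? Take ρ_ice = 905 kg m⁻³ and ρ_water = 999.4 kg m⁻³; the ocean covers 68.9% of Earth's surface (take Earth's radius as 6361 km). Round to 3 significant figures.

Required water volume = Δh × A = 1.25 m × 3.50×10^14 m² = 4.379×10^14 m³ = 4.379×10^5 km³.
Ice volume = water volume × ρ_w/ρ_ice = 4.379×10^5 × 999.4/905 = 4.84×10^5 km³.

≈ 4.84×10^5 km³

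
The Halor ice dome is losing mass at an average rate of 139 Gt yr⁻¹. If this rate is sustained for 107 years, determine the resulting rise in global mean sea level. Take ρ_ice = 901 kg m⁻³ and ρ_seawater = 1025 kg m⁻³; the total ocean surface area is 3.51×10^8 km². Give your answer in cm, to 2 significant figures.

≈ 4.1 cm

Total mass lost = 139 Gt/yr × 107 yr = 1.487×10^4 Gt = 1.487×10^16 kg.
ρ_w = 1025 kg m⁻³, so water volume = 1.487×10^16 / 1025 = 1.451×10^13 m³.
Δh = 1.451×10^13 / 3.51×10^14 = 0.0413 m = 4.1 cm.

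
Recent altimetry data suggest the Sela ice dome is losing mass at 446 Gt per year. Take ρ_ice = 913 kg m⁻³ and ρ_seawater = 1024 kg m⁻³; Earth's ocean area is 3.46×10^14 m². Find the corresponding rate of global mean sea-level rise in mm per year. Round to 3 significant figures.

≈ 1.26 mm/yr

ρ_w = 1024 kg m⁻³. Annual water volume added = 446 Gt / ρ_w = 4.460×10^14 kg / 1024 kg m⁻³ = 4.355×10^11 m³.
Δh per year = 4.355×10^11 / 3.46×10^14 = 1.26×10^-3 m = 1.26 mm.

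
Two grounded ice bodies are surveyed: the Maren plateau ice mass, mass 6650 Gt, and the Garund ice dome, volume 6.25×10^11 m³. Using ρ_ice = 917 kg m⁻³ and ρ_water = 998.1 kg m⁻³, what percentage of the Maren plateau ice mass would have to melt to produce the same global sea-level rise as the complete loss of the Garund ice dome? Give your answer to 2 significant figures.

≈ 8.6 %

Equal sea-level rise means equal mass of meltwater, i.e. equal mass of ice lost.
Ice mass of Garund: 5.731×10^14 kg; ice mass of Maren: 6.650×10^15 kg.
Fraction required = 5.731×10^14 / 6.650×10^15 = 0.0862 → 8.6 %.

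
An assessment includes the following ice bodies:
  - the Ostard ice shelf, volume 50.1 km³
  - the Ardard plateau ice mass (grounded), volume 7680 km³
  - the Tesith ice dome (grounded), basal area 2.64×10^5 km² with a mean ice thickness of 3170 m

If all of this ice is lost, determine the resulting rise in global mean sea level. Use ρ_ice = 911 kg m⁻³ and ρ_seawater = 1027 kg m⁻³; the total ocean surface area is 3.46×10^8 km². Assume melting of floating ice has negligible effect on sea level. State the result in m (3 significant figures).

≈ 2.17 m

The Ostard ice shelf is floating and already displaces its own weight of water, so its melt adds essentially nothing to sea level.
Ardard: 7680 km³ × (911/1027) = 6813 km³ of water.
Tesith: ice volume = 2.64×10^5 km² × 3170 m = 8.369×10^5 km³; 8.369×10^5 × (911/1027) = 7.424×10^5 km³ of water.
Total added water ≈ 7.492×10^14 m³ over 3.46×10^14 m² → Δh = 2.17 m.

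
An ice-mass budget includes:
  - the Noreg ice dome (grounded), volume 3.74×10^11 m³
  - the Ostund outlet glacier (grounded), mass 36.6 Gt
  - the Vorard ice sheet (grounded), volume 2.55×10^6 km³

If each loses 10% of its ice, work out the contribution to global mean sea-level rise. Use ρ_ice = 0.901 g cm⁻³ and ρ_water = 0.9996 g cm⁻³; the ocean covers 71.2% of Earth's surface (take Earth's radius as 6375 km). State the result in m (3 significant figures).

≈ 0.632 m

Noreg: 0.1 × 3.74×10^11 m³ × (901/999.6) = 3.371×10^10 m³ of water.
Ostund: 0.1 × 36.6 Gt = 3.660×10^12 kg; dividing by ρ_w = 0.9996 g cm⁻³ = 999.6 kg m⁻³ gives 3.661×10^9 m³ of water.
Vorard: 0.1 × 2.55×10^6 km³ × (901/999.6) = 2.298×10^5 km³ of water.
Total added water ≈ 2.299×10^14 m³ over 3.64×10^14 m² → Δh = 0.632 m.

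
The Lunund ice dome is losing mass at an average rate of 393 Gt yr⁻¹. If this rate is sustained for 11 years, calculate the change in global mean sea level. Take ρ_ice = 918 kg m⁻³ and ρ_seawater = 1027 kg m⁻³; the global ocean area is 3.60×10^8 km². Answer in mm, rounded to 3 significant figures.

Total mass lost = 393 Gt/yr × 11 yr = 4323 Gt = 4.323×10^15 kg.
ρ_w = 1027 kg m⁻³, so water volume = 4.323×10^15 / 1027 = 4.209×10^12 m³.
Δh = 4.209×10^12 / 3.60×10^14 = 0.0117 m = 11.7 mm.

≈ 11.7 mm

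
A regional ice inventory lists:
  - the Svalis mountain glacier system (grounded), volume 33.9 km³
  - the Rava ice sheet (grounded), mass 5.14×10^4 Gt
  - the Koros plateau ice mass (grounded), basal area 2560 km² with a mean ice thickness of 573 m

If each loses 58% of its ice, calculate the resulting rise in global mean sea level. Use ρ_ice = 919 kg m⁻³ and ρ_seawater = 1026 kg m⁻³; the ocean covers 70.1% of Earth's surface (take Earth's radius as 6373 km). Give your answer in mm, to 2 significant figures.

Svalis: 0.58 × 33.9 km³ × (919/1026) = 17.61 km³ of water.
Rava: 0.58 × 5.14×10^4 Gt = 2.981×10^16 kg; dividing by ρ_w = 1026 kg m⁻³ gives 2.906×10^13 m³ of water.
Koros: ice volume = 2560 km² × 573 m = 1467 km³; 0.58 × 1467 × (919/1026) = 762.1 km³ of water.
Total added water ≈ 2.984×10^13 m³ over 3.58×10^14 m² → Δh = 0.0834 m = 83 mm.

≈ 83 mm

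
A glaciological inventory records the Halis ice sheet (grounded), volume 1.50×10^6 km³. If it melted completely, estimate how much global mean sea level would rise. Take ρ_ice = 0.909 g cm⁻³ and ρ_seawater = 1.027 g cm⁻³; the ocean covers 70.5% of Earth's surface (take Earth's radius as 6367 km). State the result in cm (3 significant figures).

Halis: 1.50×10^6 km³ × (909/1027) = 1.328×10^6 km³ of water.
Spread over 3.59×10^14 m² of ocean, Δh = 1.328×10^15 / 3.59×10^14 = 3.70 m = 370 cm.

≈ 370 cm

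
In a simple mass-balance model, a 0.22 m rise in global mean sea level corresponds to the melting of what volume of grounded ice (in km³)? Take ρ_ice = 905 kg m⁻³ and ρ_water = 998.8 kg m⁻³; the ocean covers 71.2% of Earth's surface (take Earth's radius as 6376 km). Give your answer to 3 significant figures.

≈ 8.83×10^4 km³

Required water volume = Δh × A = 0.22 m × 3.64×10^14 m² = 8.002×10^13 m³ = 8.002×10^4 km³.
Ice volume = water volume × ρ_w/ρ_ice = 8.002×10^4 × 998.8/905 = 8.83×10^4 km³.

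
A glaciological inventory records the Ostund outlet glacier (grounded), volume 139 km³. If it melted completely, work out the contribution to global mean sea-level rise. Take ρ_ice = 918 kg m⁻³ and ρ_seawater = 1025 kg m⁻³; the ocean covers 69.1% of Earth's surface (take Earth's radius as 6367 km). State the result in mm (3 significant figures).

≈ 0.354 mm

Ostund: 139 km³ × (918/1025) = 124.5 km³ of water.
Spread over 3.52×10^14 m² of ocean, Δh = 1.245×10^11 / 3.52×10^14 = 3.54×10^-4 m = 0.354 mm.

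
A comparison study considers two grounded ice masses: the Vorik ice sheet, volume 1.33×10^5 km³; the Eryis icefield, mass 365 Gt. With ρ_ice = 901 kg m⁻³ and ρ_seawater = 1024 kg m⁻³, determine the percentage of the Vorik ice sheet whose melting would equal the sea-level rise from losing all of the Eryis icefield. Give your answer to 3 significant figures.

Equal sea-level rise means equal mass of meltwater, i.e. equal mass of ice lost.
Ice mass of Eryis: 3.650×10^14 kg; ice mass of Vorik: 1.198×10^17 kg.
Fraction required = 3.650×10^14 / 1.198×10^17 = 3.05×10^-3 → 0.305 %.

≈ 0.305 %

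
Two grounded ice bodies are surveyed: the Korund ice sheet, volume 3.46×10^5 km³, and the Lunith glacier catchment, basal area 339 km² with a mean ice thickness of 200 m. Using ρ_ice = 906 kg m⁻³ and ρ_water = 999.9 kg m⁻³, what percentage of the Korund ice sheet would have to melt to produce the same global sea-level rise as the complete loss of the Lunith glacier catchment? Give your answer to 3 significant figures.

≈ 0.0196 %

Equal sea-level rise means equal mass of meltwater, i.e. equal mass of ice lost.
Ice mass of Lunith: 6.143×10^13 kg; ice mass of Korund: 3.135×10^17 kg.
Fraction required = 6.143×10^13 / 3.135×10^17 = 1.96×10^-4 → 0.0196 %.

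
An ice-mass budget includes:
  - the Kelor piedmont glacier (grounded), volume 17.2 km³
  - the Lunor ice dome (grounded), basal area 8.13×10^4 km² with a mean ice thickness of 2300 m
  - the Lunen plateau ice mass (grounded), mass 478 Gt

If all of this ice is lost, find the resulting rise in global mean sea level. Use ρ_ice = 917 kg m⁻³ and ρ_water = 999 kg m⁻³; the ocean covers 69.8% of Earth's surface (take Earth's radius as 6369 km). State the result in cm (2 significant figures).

≈ 48 cm

Kelor: 17.2 km³ × (917/999) = 15.79 km³ of water.
Lunor: ice volume = 8.13×10^4 km² × 2300 m = 1.870×10^5 km³; 1.870×10^5 × (917/999) = 1.716×10^5 km³ of water.
Lunen: 478 Gt = 4.780×10^14 kg; dividing by ρ_w = 999 kg m⁻³ gives 4.785×10^11 m³ of water.
Total added water ≈ 1.721×10^14 m³ over 3.56×10^14 m² → Δh = 0.484 m = 48 cm.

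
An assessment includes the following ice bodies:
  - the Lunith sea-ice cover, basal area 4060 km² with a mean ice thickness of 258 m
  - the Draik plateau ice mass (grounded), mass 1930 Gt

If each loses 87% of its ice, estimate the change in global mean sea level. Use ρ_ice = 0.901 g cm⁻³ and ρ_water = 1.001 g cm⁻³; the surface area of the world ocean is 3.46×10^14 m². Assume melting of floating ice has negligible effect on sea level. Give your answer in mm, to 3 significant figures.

The Lunith sea-ice cover is floating and already displaces its own weight of water, so its melt adds essentially nothing to sea level.
Draik: 0.87 × 1930 Gt = 1.679×10^15 kg; dividing by ρ_w = 1.001 g cm⁻³ = 1001 kg m⁻³ gives 1.677×10^12 m³ of water.
Total added water ≈ 1.677×10^12 m³ over 3.46×10^14 m² → Δh = 4.85×10^-3 m = 4.85 mm.

≈ 4.85 mm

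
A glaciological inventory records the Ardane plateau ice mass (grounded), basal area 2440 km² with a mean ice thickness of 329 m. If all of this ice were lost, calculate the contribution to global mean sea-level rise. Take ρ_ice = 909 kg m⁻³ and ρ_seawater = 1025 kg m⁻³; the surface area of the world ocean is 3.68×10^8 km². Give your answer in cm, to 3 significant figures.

Ardane: ice volume = 2440 km² × 329 m = 802.8 km³; 802.8 × (909/1025) = 711.9 km³ of water.
Spread over 3.68×10^14 m² of ocean, Δh = 7.119×10^11 / 3.68×10^14 = 1.93×10^-3 m = 0.193 cm.

≈ 0.193 cm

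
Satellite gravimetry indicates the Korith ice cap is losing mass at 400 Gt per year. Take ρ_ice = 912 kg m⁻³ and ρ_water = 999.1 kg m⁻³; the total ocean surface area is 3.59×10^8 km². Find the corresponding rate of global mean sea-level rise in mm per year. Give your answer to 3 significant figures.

≈ 1.12 mm/yr

ρ_w = 999.1 kg m⁻³. Annual water volume added = 400 Gt / ρ_w = 4.000×10^14 kg / 999.1 kg m⁻³ = 4.004×10^11 m³.
Δh per year = 4.004×10^11 / 3.59×10^14 = 1.12×10^-3 m = 1.12 mm.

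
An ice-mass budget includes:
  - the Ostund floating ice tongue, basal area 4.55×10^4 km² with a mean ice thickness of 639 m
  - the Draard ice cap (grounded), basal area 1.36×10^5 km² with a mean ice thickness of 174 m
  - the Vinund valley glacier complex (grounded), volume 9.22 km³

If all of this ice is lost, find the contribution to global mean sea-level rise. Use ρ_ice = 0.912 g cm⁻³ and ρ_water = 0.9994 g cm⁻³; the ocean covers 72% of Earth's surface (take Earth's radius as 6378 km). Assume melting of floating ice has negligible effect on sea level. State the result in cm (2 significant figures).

The Ostund floating ice tongue is floating and already displaces its own weight of water, so its melt adds essentially nothing to sea level.
Draard: ice volume = 1.36×10^5 km² × 174 m = 2.366×10^4 km³; 2.366×10^4 × (912/999.4) = 2.159×10^4 km³ of water.
Vinund: 9.22 km³ × (912/999.4) = 8.414 km³ of water.
Total added water ≈ 2.160×10^13 m³ over 3.68×10^14 m² → Δh = 0.0587 m = 5.9 cm.

≈ 5.9 cm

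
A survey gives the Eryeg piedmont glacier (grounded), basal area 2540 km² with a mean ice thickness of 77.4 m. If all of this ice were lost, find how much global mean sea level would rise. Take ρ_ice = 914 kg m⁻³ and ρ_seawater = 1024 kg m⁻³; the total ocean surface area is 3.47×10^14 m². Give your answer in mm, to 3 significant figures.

Eryeg: ice volume = 2540 km² × 77.4 m = 196.6 km³; 196.6 × (914/1024) = 175.5 km³ of water.
Spread over 3.47×10^14 m² of ocean, Δh = 1.755×10^11 / 3.47×10^14 = 5.06×10^-4 m = 0.506 mm.

≈ 0.506 mm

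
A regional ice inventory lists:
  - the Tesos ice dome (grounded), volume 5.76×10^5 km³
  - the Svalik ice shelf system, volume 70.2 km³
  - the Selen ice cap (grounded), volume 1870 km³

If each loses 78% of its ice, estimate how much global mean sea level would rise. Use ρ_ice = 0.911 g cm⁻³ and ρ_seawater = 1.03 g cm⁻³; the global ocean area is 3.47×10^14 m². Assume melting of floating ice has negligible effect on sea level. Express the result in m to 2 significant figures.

Tesos: 0.78 × 5.76×10^5 km³ × (911/1030) = 3.974×10^5 km³ of water.
The Svalik ice shelf system is floating and already displaces its own weight of water, so its melt adds essentially nothing to sea level.
Selen: 0.78 × 1870 km³ × (911/1030) = 1290 km³ of water.
Total added water ≈ 3.987×10^14 m³ over 3.47×10^14 m² → Δh = 1.15 m.

≈ 1.1 m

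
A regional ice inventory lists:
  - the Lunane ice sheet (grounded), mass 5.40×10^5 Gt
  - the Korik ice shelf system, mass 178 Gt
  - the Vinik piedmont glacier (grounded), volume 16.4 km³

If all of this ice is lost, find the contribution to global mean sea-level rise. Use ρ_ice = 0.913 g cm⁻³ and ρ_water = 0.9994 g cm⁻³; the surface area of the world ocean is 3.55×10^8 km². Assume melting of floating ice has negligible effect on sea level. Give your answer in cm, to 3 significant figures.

≈ 152 cm

Lunane: 5.40×10^5 Gt = 5.400×10^17 kg; dividing by ρ_w = 0.9994 g cm⁻³ = 999.4 kg m⁻³ gives 5.403×10^14 m³ of water.
The Korik ice shelf system is floating and already displaces its own weight of water, so its melt adds essentially nothing to sea level.
Vinik: 16.4 km³ × (913/999.4) = 14.98 km³ of water.
Total added water ≈ 5.403×10^14 m³ over 3.55×10^14 m² → Δh = 1.52 m = 152 cm.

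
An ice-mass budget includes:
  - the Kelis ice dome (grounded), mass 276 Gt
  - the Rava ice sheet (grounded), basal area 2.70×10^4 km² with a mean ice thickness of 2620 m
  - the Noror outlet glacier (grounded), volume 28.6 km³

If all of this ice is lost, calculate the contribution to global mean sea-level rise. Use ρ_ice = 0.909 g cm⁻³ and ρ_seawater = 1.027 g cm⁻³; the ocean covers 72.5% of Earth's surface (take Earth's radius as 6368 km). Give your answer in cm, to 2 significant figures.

Kelis: 276 Gt = 2.760×10^14 kg; dividing by ρ_w = 1.027 g cm⁻³ = 1027 kg m⁻³ gives 2.687×10^11 m³ of water.
Rava: ice volume = 2.70×10^4 km² × 2620 m = 7.074×10^4 km³; 7.074×10^4 × (909/1027) = 6.261×10^4 km³ of water.
Noror: 28.6 km³ × (909/1027) = 25.31 km³ of water.
Total added water ≈ 6.291×10^13 m³ over 3.69×10^14 m² → Δh = 0.170 m = 17 cm.

≈ 17 cm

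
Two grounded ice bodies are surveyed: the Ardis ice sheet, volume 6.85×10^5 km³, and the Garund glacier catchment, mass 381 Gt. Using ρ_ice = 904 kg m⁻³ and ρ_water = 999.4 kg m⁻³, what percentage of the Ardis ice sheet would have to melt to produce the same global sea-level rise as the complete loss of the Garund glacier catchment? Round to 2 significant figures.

Equal sea-level rise means equal mass of meltwater, i.e. equal mass of ice lost.
Ice mass of Garund: 3.810×10^14 kg; ice mass of Ardis: 6.192×10^17 kg.
Fraction required = 3.810×10^14 / 6.192×10^17 = 6.15×10^-4 → 0.062 %.

≈ 0.062 %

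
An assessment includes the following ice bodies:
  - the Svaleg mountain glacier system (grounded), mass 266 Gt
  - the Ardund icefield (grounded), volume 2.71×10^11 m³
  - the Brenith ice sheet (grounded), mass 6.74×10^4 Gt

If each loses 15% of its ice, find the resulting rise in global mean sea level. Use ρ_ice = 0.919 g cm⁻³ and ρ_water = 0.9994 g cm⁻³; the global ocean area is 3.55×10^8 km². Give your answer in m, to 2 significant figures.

≈ 0.029 m

Svaleg: 0.15 × 266 Gt = 3.990×10^13 kg; dividing by ρ_w = 0.9994 g cm⁻³ = 999.4 kg m⁻³ gives 3.992×10^10 m³ of water.
Ardund: 0.15 × 2.71×10^11 m³ × (919/999.4) = 3.738×10^10 m³ of water.
Brenith: 0.15 × 6.74×10^4 Gt = 1.011×10^16 kg; dividing by ρ_w = 999.4 kg m⁻³ gives 1.012×10^13 m³ of water.
Total added water ≈ 1.019×10^13 m³ over 3.55×10^14 m² → Δh = 0.0287 m.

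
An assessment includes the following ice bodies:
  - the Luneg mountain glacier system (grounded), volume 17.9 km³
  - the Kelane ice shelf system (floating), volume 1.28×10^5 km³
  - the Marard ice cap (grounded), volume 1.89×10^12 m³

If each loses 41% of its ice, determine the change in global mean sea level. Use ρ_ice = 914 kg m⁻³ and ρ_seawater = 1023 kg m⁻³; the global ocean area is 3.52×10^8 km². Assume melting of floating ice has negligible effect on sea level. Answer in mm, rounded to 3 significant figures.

Luneg: 0.41 × 17.9 km³ × (914/1023) = 6.557 km³ of water.
The Kelane ice shelf system is floating and already displaces its own weight of water, so its melt adds essentially nothing to sea level.
Marard: 0.41 × 1.89×10^12 m³ × (914/1023) = 6.923×10^11 m³ of water.
Total added water ≈ 6.989×10^11 m³ over 3.52×10^14 m² → Δh = 1.99×10^-3 m = 1.99 mm.

≈ 1.99 mm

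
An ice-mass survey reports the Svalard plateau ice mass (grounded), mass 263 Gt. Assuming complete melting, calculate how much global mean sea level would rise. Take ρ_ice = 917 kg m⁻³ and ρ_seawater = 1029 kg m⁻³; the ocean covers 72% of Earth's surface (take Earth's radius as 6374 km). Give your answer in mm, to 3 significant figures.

Svalard: 263 Gt = 2.630×10^14 kg; dividing by ρ_w = 1029 kg m⁻³ gives 2.556×10^11 m³ of water.
Spread over 3.68×10^14 m² of ocean, Δh = 2.556×10^11 / 3.68×10^14 = 6.95×10^-4 m = 0.695 mm.

≈ 0.695 mm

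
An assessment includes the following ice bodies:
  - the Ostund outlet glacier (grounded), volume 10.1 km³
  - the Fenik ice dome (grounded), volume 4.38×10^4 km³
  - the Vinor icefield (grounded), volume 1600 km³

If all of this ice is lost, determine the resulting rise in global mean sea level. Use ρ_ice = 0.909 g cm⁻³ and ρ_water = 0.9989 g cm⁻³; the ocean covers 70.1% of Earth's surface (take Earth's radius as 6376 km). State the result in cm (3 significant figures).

Ostund: 10.1 km³ × (909/998.9) = 9.191 km³ of water.
Fenik: 4.38×10^4 km³ × (909/998.9) = 3.986×10^4 km³ of water.
Vinor: 1600 km³ × (909/998.9) = 1456 km³ of water.
Total added water ≈ 4.132×10^13 m³ over 3.58×10^14 m² → Δh = 0.115 m = 11.5 cm.

≈ 11.5 cm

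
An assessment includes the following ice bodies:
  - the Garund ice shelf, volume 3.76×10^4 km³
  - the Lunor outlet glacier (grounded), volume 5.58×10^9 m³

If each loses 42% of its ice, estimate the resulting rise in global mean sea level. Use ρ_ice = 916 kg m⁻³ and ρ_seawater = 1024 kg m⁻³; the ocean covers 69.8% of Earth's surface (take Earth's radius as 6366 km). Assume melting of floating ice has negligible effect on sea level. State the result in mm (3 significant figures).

The Garund ice shelf is floating and already displaces its own weight of water, so its melt adds essentially nothing to sea level.
Lunor: 0.42 × 5.58×10^9 m³ × (916/1024) = 2.096×10^9 m³ of water.
Total added water ≈ 2.096×10^9 m³ over 3.55×10^14 m² → Δh = 5.90×10^-6 m = 5.90×10^-3 mm.

≈ 5.90×10^-3 mm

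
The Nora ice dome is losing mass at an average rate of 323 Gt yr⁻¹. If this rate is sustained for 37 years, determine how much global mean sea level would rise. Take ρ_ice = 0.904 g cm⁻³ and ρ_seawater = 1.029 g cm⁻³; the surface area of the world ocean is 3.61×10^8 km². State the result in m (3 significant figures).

≈ 0.0322 m

Total mass lost = 323 Gt/yr × 37 yr = 1.195×10^4 Gt = 1.195×10^16 kg.
ρ_w = 1.029 g cm⁻³ = 1029 kg m⁻³, so water volume = 1.195×10^16 / 1029 = 1.161×10^13 m³.
Δh = 1.161×10^13 / 3.61×10^14 = 0.0322 m.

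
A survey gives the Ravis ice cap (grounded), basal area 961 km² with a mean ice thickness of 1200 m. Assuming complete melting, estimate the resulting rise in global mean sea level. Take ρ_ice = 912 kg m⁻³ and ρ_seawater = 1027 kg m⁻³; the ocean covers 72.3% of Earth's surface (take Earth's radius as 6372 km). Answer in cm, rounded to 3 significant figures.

Ravis: ice volume = 961 km² × 1200 m = 1153 km³; 1153 × (912/1027) = 1024 km³ of water.
Spread over 3.69×10^14 m² of ocean, Δh = 1.024×10^12 / 3.69×10^14 = 2.78×10^-3 m = 0.278 cm.

≈ 0.278 cm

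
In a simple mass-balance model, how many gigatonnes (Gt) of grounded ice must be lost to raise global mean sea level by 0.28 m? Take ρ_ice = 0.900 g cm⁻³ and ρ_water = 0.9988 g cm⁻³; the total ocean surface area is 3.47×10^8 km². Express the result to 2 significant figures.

Required water volume = Δh × A = 0.28 m × 3.47×10^14 m² = 9.716×10^13 m³.
ρ_w = 0.9988 g cm⁻³ = 998.8 kg m⁻³, so the mass of water = 9.716×10^13 m³ × 998.8 kg m⁻³ = 9.704×10^16 kg = 9.7×10^4 Gt (and the same mass of ice, by conservation).

≈ 9.7×10^4 Gt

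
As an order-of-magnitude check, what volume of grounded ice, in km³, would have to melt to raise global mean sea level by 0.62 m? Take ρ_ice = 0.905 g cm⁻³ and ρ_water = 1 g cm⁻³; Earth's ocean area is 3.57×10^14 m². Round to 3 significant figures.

≈ 2.45×10^5 km³

Required water volume = Δh × A = 0.62 m × 3.57×10^14 m² = 2.213×10^14 m³ = 2.213×10^5 km³.
Ice volume = water volume × ρ_w/ρ_ice = 2.213×10^5 × 1000/905 = 2.45×10^5 km³.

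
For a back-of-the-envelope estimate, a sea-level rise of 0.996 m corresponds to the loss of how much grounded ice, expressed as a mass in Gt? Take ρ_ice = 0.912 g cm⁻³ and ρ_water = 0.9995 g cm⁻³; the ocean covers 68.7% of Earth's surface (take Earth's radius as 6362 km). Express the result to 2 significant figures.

Required water volume = Δh × A = 0.996 m × 3.49×10^14 m² = 3.480×10^14 m³.
ρ_w = 0.9995 g cm⁻³ = 999.5 kg m⁻³, so the mass of water = 3.480×10^14 m³ × 999.5 kg m⁻³ = 3.479×10^17 kg = 3.5×10^5 Gt (and the same mass of ice, by conservation).

≈ 3.5×10^5 Gt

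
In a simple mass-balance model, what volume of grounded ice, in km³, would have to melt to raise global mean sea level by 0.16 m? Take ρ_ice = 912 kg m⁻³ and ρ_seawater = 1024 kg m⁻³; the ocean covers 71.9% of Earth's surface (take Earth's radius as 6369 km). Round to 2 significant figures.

≈ 6.6×10^4 km³

Required water volume = Δh × A = 0.16 m × 3.67×10^14 m² = 5.864×10^13 m³ = 5.864×10^4 km³.
Ice volume = water volume × ρ_w/ρ_ice = 5.864×10^4 × 1024/912 = 6.6×10^4 km³.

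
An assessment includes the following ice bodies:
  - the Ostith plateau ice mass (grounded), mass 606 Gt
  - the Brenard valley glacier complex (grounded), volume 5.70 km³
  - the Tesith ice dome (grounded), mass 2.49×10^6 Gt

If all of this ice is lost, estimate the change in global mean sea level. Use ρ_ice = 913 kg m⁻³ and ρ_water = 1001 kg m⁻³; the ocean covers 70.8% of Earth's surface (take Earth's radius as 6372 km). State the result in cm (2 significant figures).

≈ 690 cm

Ostith: 606 Gt = 6.060×10^14 kg; dividing by ρ_w = 1001 kg m⁻³ gives 6.054×10^11 m³ of water.
Brenard: 5.70 km³ × (913/1001) = 5.199 km³ of water.
Tesith: 2.49×10^6 Gt = 2.490×10^18 kg; dividing by ρ_w = 1001 kg m⁻³ gives 2.488×10^15 m³ of water.
Total added water ≈ 2.488×10^15 m³ over 3.61×10^14 m² → Δh = 6.89 m = 690 cm.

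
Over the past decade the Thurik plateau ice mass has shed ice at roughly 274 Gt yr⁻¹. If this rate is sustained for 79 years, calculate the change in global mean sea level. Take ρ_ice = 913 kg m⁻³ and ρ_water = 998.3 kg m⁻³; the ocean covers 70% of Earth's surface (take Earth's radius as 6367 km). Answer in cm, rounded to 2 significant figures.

Total mass lost = 274 Gt/yr × 79 yr = 2.165×10^4 Gt = 2.165×10^16 kg.
ρ_w = 998.3 kg m⁻³, so water volume = 2.165×10^16 / 998.3 = 2.168×10^13 m³.
Δh = 2.168×10^13 / 3.57×10^14 = 0.0608 m = 6.1 cm.

≈ 6.1 cm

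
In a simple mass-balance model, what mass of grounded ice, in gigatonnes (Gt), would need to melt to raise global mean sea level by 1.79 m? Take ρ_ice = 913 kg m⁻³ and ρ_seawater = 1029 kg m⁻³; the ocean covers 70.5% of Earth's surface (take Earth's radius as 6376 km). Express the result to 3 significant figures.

Required water volume = Δh × A = 1.79 m × 3.60×10^14 m² = 6.447×10^14 m³.
ρ_w = 1029 kg m⁻³, so the mass of water = 6.447×10^14 m³ × 1029 kg m⁻³ = 6.634×10^17 kg = 6.63×10^5 Gt (and the same mass of ice, by conservation).

≈ 6.63×10^5 Gt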